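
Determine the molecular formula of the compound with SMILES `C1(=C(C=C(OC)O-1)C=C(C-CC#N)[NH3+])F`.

Heavy atoms from the SMILES: 10 C, 1 F, 2 N, 2 O.
Implicit hydrogens by atom environment:
  3 × C (aromatic): no H
  2 × C: 2 H each → 4
  2 × C: no H
  1 × C: 3 H
  1 × C (aromatic): 1 H
  1 × C: 1 H
  1 × F: no H
  1 × N (charge +1): 3 H
  1 × N: no H
  1 × O (aromatic): no H
  1 × O: no H
  Total hydrogens = 12.
Net charge +1.
Molecular formula: C10H12FN2O2+

C10H12FN2O2+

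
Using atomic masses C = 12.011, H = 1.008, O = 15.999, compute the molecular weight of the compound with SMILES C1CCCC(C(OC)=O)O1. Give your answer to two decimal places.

144.17

Molecular formula: C7H12O3.
M = 7×12.011 + 12×1.008 + 3×15.999 = 144.17 g/mol.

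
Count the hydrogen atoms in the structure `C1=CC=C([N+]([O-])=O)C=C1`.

Hydrogens are implicit in SMILES; fill each atom to its normal valence:
  5 × C (aromatic): 1 H each → 5
  1 × C (aromatic): no H
  1 × N (charge +1): no H
  1 × O: no H
  1 × O (charge -1): no H
  Total hydrogens = 5.

5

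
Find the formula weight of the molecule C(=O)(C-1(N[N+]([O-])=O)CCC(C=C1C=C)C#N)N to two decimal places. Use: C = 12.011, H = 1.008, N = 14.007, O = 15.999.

236.23

Molecular formula: C10H12N4O3.
M = 10×12.011 + 12×1.008 + 4×14.007 + 3×15.999 = 236.23 g/mol.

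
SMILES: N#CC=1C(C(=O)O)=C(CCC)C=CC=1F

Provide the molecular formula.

C11H10FNO2

Heavy atoms from the SMILES: 11 C, 1 F, 1 N, 2 O.
Implicit hydrogens by atom environment:
  4 × C (aromatic): no H
  2 × C: 2 H each → 4
  2 × C (aromatic): 1 H each → 2
  2 × C: no H
  1 × C: 3 H
  1 × F: no H
  1 × N: no H
  1 × O: 1 H
  1 × O: no H
  Total hydrogens = 10.
Molecular formula: C11H10FNO2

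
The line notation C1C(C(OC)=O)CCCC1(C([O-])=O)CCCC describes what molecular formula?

Heavy atoms from the SMILES: 13 C, 4 O.
Implicit hydrogens by atom environment:
  7 × C: 2 H each → 14
  3 × C: no H
  3 × O: no H
  2 × C: 3 H each → 6
  1 × C: 1 H
  1 × O (charge -1): no H
  Total hydrogens = 21.
Net charge -1.
Molecular formula: C13H21O4-

C13H21O4-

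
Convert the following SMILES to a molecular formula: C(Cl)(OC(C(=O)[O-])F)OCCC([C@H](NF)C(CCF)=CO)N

Heavy atoms from the SMILES: 11 C, 1 Cl, 3 F, 2 N, 5 O.
Implicit hydrogens by atom environment:
  5 × C: 1 H each → 5
  4 × C: 2 H each → 8
  3 × F: no H
  3 × O: no H
  2 × C: no H
  1 × Cl: no H
  1 × N: 2 H
  1 × N: 1 H
  1 × O: 1 H
  1 × O (charge -1): no H
  Total hydrogens = 17.
Net charge -1.
Molecular formula: C11H17ClF3N2O5-

C11H17ClF3N2O5-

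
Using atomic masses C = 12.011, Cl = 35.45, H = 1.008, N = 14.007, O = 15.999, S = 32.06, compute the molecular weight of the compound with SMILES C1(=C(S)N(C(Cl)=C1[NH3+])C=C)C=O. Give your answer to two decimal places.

203.66

Molecular formula: C7H8ClN2OS+.
M = 7×12.011 + 1×35.45 + 8×1.008 + 2×14.007 + 1×15.999 + 1×32.06 = 203.66 g/mol.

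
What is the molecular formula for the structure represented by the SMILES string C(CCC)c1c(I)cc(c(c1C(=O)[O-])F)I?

C11H10FI2O2-

Heavy atoms from the SMILES: 11 C, 1 F, 2 I, 2 O.
Implicit hydrogens by atom environment:
  5 × C (aromatic): no H
  3 × C: 2 H each → 6
  2 × I: no H
  1 × C: 3 H
  1 × C (aromatic): 1 H
  1 × C: no H
  1 × F: no H
  1 × O: no H
  1 × O (charge -1): no H
  Total hydrogens = 10.
Net charge -1.
Molecular formula: C11H10FI2O2-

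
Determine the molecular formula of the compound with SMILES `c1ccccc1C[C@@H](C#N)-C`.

C10H11N

Heavy atoms from the SMILES: 10 C, 1 N.
Implicit hydrogens by atom environment:
  5 × C (aromatic): 1 H each → 5
  1 × C: 3 H
  1 × C: 2 H
  1 × C: 1 H
  1 × C: no H
  1 × C (aromatic): no H
  1 × N: no H
  Total hydrogens = 11.
Molecular formula: C10H11N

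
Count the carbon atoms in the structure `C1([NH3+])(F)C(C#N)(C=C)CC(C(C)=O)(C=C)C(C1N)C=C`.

15

The symbol for carbon appears 15 times in the SMILES.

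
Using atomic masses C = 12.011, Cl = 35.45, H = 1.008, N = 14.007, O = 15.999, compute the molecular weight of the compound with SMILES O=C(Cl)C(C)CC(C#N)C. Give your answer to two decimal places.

159.61

Molecular formula: C7H10ClNO.
M = 7×12.011 + 1×35.45 + 10×1.008 + 1×14.007 + 1×15.999 = 159.61 g/mol.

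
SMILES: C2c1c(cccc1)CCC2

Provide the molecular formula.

C10H12

Heavy atoms from the SMILES: 10 C.
Implicit hydrogens by atom environment:
  4 × C: 2 H each → 8
  4 × C (aromatic): 1 H each → 4
  2 × C (aromatic): no H
  Total hydrogens = 12.
Molecular formula: C10H12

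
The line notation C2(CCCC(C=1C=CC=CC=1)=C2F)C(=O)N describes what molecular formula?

Heavy atoms from the SMILES: 13 C, 1 F, 1 N, 1 O.
Implicit hydrogens by atom environment:
  5 × C (aromatic): 1 H each → 5
  3 × C: 2 H each → 6
  3 × C: no H
  1 × C: 1 H
  1 × C (aromatic): no H
  1 × F: no H
  1 × N: 2 H
  1 × O: no H
  Total hydrogens = 14.
Molecular formula: C13H14FNO

C13H14FNO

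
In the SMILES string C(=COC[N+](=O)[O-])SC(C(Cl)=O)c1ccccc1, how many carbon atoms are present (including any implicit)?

The symbol for carbon appears 11 times in the SMILES. Lowercase c denotes aromatic carbon and counts toward C.

11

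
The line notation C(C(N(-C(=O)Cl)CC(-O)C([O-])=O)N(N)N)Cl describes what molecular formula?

C6H11Cl2N4O4-

Heavy atoms from the SMILES: 6 C, 2 Cl, 4 N, 4 O.
Implicit hydrogens by atom environment:
  2 × C: 2 H each → 4
  2 × C: 1 H each → 2
  2 × C: no H
  2 × Cl: no H
  2 × N: 2 H each → 4
  2 × N: no H
  2 × O: no H
  1 × O: 1 H
  1 × O (charge -1): no H
  Total hydrogens = 11.
Net charge -1.
Molecular formula: C6H11Cl2N4O4-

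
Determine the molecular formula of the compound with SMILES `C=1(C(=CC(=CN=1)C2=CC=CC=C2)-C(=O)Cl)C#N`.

C13H7ClN2O

Heavy atoms from the SMILES: 13 C, 1 Cl, 2 N, 1 O.
Implicit hydrogens by atom environment:
  7 × C (aromatic): 1 H each → 7
  4 × C (aromatic): no H
  2 × C: no H
  1 × Cl: no H
  1 × N (aromatic): no H
  1 × N: no H
  1 × O: no H
  Total hydrogens = 7.
Molecular formula: C13H7ClN2O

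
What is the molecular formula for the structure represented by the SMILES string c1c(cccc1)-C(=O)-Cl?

Heavy atoms from the SMILES: 7 C, 1 Cl, 1 O.
Implicit hydrogens by atom environment:
  5 × C (aromatic): 1 H each → 5
  1 × C (aromatic): no H
  1 × C: no H
  1 × Cl: no H
  1 × O: no H
  Total hydrogens = 5.
Molecular formula: C7H5ClO

C7H5ClO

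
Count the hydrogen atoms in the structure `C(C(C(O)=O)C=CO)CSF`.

Hydrogens are implicit in SMILES; fill each atom to its normal valence:
  3 × C: 1 H each → 3
  2 × C: 2 H each → 4
  2 × O: 1 H each → 2
  1 × C: no H
  1 × F: no H
  1 × O: no H
  1 × S: no H
  Total hydrogens = 9.

9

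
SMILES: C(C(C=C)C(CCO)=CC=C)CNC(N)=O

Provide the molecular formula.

C12H20N2O2

Heavy atoms from the SMILES: 12 C, 2 N, 2 O.
Implicit hydrogens by atom environment:
  6 × C: 2 H each → 12
  4 × C: 1 H each → 4
  2 × C: no H
  1 × N: 2 H
  1 × N: 1 H
  1 × O: 1 H
  1 × O: no H
  Total hydrogens = 20.
Molecular formula: C12H20N2O2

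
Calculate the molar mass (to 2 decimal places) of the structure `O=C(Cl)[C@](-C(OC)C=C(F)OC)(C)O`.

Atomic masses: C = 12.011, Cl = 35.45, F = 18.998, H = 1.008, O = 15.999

226.63

Molecular formula: C8H12ClFO4.
M = 8×12.011 + 1×35.45 + 1×18.998 + 12×1.008 + 4×15.999 = 226.63 g/mol.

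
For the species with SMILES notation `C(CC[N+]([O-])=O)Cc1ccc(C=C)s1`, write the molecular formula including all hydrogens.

Heavy atoms from the SMILES: 10 C, 1 N, 2 O, 1 S.
Implicit hydrogens by atom environment:
  5 × C: 2 H each → 10
  2 × C (aromatic): 1 H each → 2
  2 × C (aromatic): no H
  1 × C: 1 H
  1 × N (charge +1): no H
  1 × O: no H
  1 × O (charge -1): no H
  1 × S (aromatic): no H
  Total hydrogens = 13.
Molecular formula: C10H13NO2S

C10H13NO2S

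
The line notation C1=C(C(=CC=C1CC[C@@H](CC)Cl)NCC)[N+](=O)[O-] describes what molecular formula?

Heavy atoms from the SMILES: 13 C, 1 Cl, 2 N, 2 O.
Implicit hydrogens by atom environment:
  4 × C: 2 H each → 8
  3 × C (aromatic): 1 H each → 3
  3 × C (aromatic): no H
  2 × C: 3 H each → 6
  1 × C: 1 H
  1 × Cl: no H
  1 × N: 1 H
  1 × N (charge +1): no H
  1 × O: no H
  1 × O (charge -1): no H
  Total hydrogens = 19.
Molecular formula: C13H19ClN2O2

C13H19ClN2O2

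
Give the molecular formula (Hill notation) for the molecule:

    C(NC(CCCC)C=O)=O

C7H13NO2

Heavy atoms from the SMILES: 7 C, 1 N, 2 O.
Implicit hydrogens by atom environment:
  3 × C: 2 H each → 6
  3 × C: 1 H each → 3
  2 × O: no H
  1 × C: 3 H
  1 × N: 1 H
  Total hydrogens = 13.
Molecular formula: C7H13NO2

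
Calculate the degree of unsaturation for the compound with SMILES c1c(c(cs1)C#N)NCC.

5

Molecular formula from the SMILES: C7H8N2S.
DoU = (2C + 2 + N − H − X)/2 = (2·7 + 2 + 2 − 8 − 0)/2 = 10/2 = 5.
(Structurally: 1 ring(s) + 4 π bond(s) = 5.)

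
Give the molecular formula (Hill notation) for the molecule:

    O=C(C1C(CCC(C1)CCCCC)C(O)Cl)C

Heavy atoms from the SMILES: 14 C, 1 Cl, 2 O.
Implicit hydrogens by atom environment:
  7 × C: 2 H each → 14
  4 × C: 1 H each → 4
  2 × C: 3 H each → 6
  1 × C: no H
  1 × Cl: no H
  1 × O: 1 H
  1 × O: no H
  Total hydrogens = 25.
Molecular formula: C14H25ClO2

C14H25ClO2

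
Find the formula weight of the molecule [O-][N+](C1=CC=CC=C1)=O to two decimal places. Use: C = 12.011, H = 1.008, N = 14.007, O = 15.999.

123.11

Molecular formula: C6H5NO2.
M = 6×12.011 + 5×1.008 + 1×14.007 + 2×15.999 = 123.11 g/mol.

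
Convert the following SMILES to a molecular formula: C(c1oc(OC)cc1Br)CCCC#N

C10H12BrNO2

Heavy atoms from the SMILES: 1 Br, 10 C, 1 N, 2 O.
Implicit hydrogens by atom environment:
  4 × C: 2 H each → 8
  3 × C (aromatic): no H
  1 × Br: no H
  1 × C: 3 H
  1 × C (aromatic): 1 H
  1 × C: no H
  1 × N: no H
  1 × O (aromatic): no H
  1 × O: no H
  Total hydrogens = 12.
Molecular formula: C10H12BrNO2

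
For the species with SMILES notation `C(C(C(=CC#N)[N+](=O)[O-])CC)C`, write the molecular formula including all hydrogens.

Heavy atoms from the SMILES: 8 C, 2 N, 2 O.
Implicit hydrogens by atom environment:
  2 × C: 3 H each → 6
  2 × C: 2 H each → 4
  2 × C: 1 H each → 2
  2 × C: no H
  1 × N (charge +1): no H
  1 × N: no H
  1 × O: no H
  1 × O (charge -1): no H
  Total hydrogens = 12.
Molecular formula: C8H12N2O2

C8H12N2O2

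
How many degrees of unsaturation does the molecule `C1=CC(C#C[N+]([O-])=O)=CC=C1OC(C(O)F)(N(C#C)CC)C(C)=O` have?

Molecular formula from the SMILES: C16H15FN2O5.
DoU = (2C + 2 + N − H − X)/2 = (2·16 + 2 + 2 − 15 − 1)/2 = 20/2 = 10.
(Structurally: 1 ring(s) + 9 π bond(s) = 10.)

10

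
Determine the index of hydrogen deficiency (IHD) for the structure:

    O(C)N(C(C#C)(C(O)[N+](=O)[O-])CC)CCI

Molecular formula from the SMILES: C9H15IN2O4.
DoU = (2C + 2 + N − H − X)/2 = (2·9 + 2 + 2 − 15 − 1)/2 = 6/2 = 3.
(Structurally: 0 ring(s) + 3 π bond(s) = 3.)

3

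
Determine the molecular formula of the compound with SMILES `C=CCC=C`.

Heavy atoms from the SMILES: 5 C.
Implicit hydrogens by atom environment:
  3 × C: 2 H each → 6
  2 × C: 1 H each → 2
  Total hydrogens = 8.
Molecular formula: C5H8

C5H8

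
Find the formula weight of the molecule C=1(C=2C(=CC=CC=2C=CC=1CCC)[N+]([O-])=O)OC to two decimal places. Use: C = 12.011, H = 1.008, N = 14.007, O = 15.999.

245.28

Molecular formula: C14H15NO3.
M = 14×12.011 + 15×1.008 + 1×14.007 + 3×15.999 = 245.28 g/mol.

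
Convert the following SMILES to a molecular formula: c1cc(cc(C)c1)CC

C9H12

Heavy atoms from the SMILES: 9 C.
Implicit hydrogens by atom environment:
  4 × C (aromatic): 1 H each → 4
  2 × C: 3 H each → 6
  2 × C (aromatic): no H
  1 × C: 2 H
  Total hydrogens = 12.
Molecular formula: C9H12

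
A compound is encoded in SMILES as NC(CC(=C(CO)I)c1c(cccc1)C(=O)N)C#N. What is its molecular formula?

Heavy atoms from the SMILES: 13 C, 1 I, 3 N, 2 O.
Implicit hydrogens by atom environment:
  4 × C (aromatic): 1 H each → 4
  4 × C: no H
  2 × C: 2 H each → 4
  2 × C (aromatic): no H
  2 × N: 2 H each → 4
  1 × C: 1 H
  1 × I: no H
  1 × N: no H
  1 × O: 1 H
  1 × O: no H
  Total hydrogens = 14.
Molecular formula: C13H14IN3O2

C13H14IN3O2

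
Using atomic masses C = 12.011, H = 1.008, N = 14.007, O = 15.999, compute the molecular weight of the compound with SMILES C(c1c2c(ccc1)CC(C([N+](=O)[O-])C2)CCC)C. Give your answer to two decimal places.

Molecular formula: C15H21NO2.
M = 15×12.011 + 21×1.008 + 1×14.007 + 2×15.999 = 247.34 g/mol.

247.34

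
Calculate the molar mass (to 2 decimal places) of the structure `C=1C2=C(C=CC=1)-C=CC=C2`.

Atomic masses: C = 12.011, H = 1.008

128.17

Molecular formula: C10H8.
M = 10×12.011 + 8×1.008 = 128.17 g/mol.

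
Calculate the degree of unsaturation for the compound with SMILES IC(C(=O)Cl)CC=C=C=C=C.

Molecular formula from the SMILES: C8H6ClIO.
DoU = (2C + 2 + N − H − X)/2 = (2·8 + 2 + 0 − 6 − 2)/2 = 10/2 = 5.
(Structurally: 0 ring(s) + 5 π bond(s) = 5.)

5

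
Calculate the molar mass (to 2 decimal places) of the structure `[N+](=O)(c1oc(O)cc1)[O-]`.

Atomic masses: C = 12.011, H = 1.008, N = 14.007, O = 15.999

Molecular formula: C4H3NO4.
M = 4×12.011 + 3×1.008 + 1×14.007 + 4×15.999 = 129.07 g/mol.

129.07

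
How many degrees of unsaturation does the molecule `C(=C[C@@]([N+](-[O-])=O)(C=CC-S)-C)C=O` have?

Molecular formula from the SMILES: C8H11NO3S.
DoU = (2C + 2 + N − H − X)/2 = (2·8 + 2 + 1 − 11 − 0)/2 = 8/2 = 4.
(Structurally: 0 ring(s) + 4 π bond(s) = 4.)

4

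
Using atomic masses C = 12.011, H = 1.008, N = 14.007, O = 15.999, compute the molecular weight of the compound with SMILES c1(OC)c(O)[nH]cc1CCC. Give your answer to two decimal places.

Molecular formula: C8H13NO2.
M = 8×12.011 + 13×1.008 + 1×14.007 + 2×15.999 = 155.20 g/mol.

155.20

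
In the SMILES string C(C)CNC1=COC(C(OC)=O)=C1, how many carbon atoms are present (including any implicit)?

9

The symbol for carbon appears 9 times in the SMILES.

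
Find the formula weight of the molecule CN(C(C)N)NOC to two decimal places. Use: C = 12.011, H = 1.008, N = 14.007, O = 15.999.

119.17

Molecular formula: C4H13N3O.
M = 4×12.011 + 13×1.008 + 3×14.007 + 1×15.999 = 119.17 g/mol.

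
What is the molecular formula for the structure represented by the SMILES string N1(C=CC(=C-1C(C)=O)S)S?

C6H7NOS2

Heavy atoms from the SMILES: 6 C, 1 N, 1 O, 2 S.
Implicit hydrogens by atom environment:
  2 × C (aromatic): 1 H each → 2
  2 × C (aromatic): no H
  2 × S: 1 H each → 2
  1 × C: 3 H
  1 × C: no H
  1 × N (aromatic): no H
  1 × O: no H
  Total hydrogens = 7.
Molecular formula: C6H7NOS2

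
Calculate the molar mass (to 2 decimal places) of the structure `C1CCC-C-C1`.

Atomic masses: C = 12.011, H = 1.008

84.16

Molecular formula: C6H12.
M = 6×12.011 + 12×1.008 = 84.16 g/mol.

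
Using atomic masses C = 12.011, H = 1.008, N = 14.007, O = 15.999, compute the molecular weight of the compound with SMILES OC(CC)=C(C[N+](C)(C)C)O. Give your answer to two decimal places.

160.24

Molecular formula: C8H18NO2+.
M = 8×12.011 + 18×1.008 + 1×14.007 + 2×15.999 = 160.24 g/mol.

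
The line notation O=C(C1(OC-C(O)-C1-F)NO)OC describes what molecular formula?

Heavy atoms from the SMILES: 6 C, 1 F, 1 N, 5 O.
Implicit hydrogens by atom environment:
  3 × O: no H
  2 × C: 1 H each → 2
  2 × C: no H
  2 × O: 1 H each → 2
  1 × C: 3 H
  1 × C: 2 H
  1 × F: no H
  1 × N: 1 H
  Total hydrogens = 10.
Molecular formula: C6H10FNO5

C6H10FNO5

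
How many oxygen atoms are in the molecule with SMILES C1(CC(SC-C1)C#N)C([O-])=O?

2

The symbol for oxygen appears 2 times in the SMILES.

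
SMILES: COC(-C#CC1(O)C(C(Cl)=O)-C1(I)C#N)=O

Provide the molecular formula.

Heavy atoms from the SMILES: 9 C, 1 Cl, 1 I, 1 N, 4 O.
Implicit hydrogens by atom environment:
  7 × C: no H
  3 × O: no H
  1 × C: 3 H
  1 × C: 1 H
  1 × Cl: no H
  1 × I: no H
  1 × N: no H
  1 × O: 1 H
  Total hydrogens = 5.
Molecular formula: C9H5ClINO4

C9H5ClINO4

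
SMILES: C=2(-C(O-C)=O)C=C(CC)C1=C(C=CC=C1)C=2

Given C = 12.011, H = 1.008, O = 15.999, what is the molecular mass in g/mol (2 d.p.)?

214.26

Molecular formula: C14H14O2.
M = 14×12.011 + 14×1.008 + 2×15.999 = 214.26 g/mol.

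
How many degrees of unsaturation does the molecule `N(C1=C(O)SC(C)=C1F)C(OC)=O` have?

4

Molecular formula from the SMILES: C7H8FNO3S.
DoU = (2C + 2 + N − H − X)/2 = (2·7 + 2 + 1 − 8 − 1)/2 = 8/2 = 4.
(Structurally: 1 ring(s) + 3 π bond(s) = 4.)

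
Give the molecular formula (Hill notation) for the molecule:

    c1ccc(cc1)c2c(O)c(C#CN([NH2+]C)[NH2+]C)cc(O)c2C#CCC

Heavy atoms from the SMILES: 20 C, 3 N, 2 O.
Implicit hydrogens by atom environment:
  6 × C (aromatic): 1 H each → 6
  6 × C (aromatic): no H
  4 × C: no H
  3 × C: 3 H each → 9
  2 × N (charge +1): 2 H each → 4
  2 × O: 1 H each → 2
  1 × C: 2 H
  1 × N: no H
  Total hydrogens = 23.
Net charge +2.
Molecular formula: [C20H23N3O2]2+

[C20H23N3O2]2+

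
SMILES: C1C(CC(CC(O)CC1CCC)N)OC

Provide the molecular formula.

C12H25NO2

Heavy atoms from the SMILES: 12 C, 1 N, 2 O.
Implicit hydrogens by atom environment:
  6 × C: 2 H each → 12
  4 × C: 1 H each → 4
  2 × C: 3 H each → 6
  1 × N: 2 H
  1 × O: 1 H
  1 × O: no H
  Total hydrogens = 25.
Molecular formula: C12H25NO2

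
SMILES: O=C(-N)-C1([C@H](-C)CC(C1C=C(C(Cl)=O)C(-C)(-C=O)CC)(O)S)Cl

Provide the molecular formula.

C15H21Cl2NO4S

Heavy atoms from the SMILES: 15 C, 2 Cl, 1 N, 4 O, 1 S.
Implicit hydrogens by atom environment:
  6 × C: no H
  4 × C: 1 H each → 4
  3 × C: 3 H each → 9
  3 × O: no H
  2 × C: 2 H each → 4
  2 × Cl: no H
  1 × N: 2 H
  1 × O: 1 H
  1 × S: 1 H
  Total hydrogens = 21.
Molecular formula: C15H21Cl2NO4S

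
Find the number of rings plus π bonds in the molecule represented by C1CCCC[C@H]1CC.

Molecular formula from the SMILES: C8H16.
DoU = (2C + 2 + N − H − X)/2 = (2·8 + 2 + 0 − 16 − 0)/2 = 2/2 = 1.
(Structurally: 1 ring(s) + 0 π bond(s) = 1.)

1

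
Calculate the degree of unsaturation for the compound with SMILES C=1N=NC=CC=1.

Molecular formula from the SMILES: C4H4N2.
DoU = (2C + 2 + N − H − X)/2 = (2·4 + 2 + 2 − 4 − 0)/2 = 8/2 = 4.
(Structurally: 1 ring(s) + 3 π bond(s) = 4.)

4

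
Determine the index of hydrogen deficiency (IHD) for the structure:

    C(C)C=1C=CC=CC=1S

Molecular formula from the SMILES: C8H10S.
DoU = (2C + 2 + N − H − X)/2 = (2·8 + 2 + 0 − 10 − 0)/2 = 8/2 = 4.
(Structurally: 1 ring(s) + 3 π bond(s) = 4.)

4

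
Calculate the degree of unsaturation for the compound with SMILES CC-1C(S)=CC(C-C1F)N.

2

Molecular formula from the SMILES: C7H12FNS.
DoU = (2C + 2 + N − H − X)/2 = (2·7 + 2 + 1 − 12 − 1)/2 = 4/2 = 2.
(Structurally: 1 ring(s) + 1 π bond(s) = 2.)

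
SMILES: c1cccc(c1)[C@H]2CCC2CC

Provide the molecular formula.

Heavy atoms from the SMILES: 12 C.
Implicit hydrogens by atom environment:
  5 × C (aromatic): 1 H each → 5
  3 × C: 2 H each → 6
  2 × C: 1 H each → 2
  1 × C: 3 H
  1 × C (aromatic): no H
  Total hydrogens = 16.
Molecular formula: C12H16

C12H16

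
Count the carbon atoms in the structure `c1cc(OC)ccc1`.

The symbol for carbon appears 7 times in the SMILES. Lowercase c denotes aromatic carbon and counts toward C.

7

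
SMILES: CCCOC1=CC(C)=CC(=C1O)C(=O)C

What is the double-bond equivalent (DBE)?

5

Molecular formula from the SMILES: C12H16O3.
DoU = (2C + 2 + N − H − X)/2 = (2·12 + 2 + 0 − 16 − 0)/2 = 10/2 = 5.
(Structurally: 1 ring(s) + 4 π bond(s) = 5.)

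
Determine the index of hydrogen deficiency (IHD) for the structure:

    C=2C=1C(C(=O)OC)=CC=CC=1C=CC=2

8

Molecular formula from the SMILES: C12H10O2.
DoU = (2C + 2 + N − H − X)/2 = (2·12 + 2 + 0 − 10 − 0)/2 = 16/2 = 8.
(Structurally: 2 ring(s) + 6 π bond(s) = 8.)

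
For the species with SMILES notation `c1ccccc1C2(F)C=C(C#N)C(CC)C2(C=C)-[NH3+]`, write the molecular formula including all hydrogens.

Heavy atoms from the SMILES: 16 C, 1 F, 2 N.
Implicit hydrogens by atom environment:
  5 × C (aromatic): 1 H each → 5
  4 × C: no H
  3 × C: 1 H each → 3
  2 × C: 2 H each → 4
  1 × C: 3 H
  1 × C (aromatic): no H
  1 × F: no H
  1 × N (charge +1): 3 H
  1 × N: no H
  Total hydrogens = 18.
Net charge +1.
Molecular formula: C16H18FN2+

C16H18FN2+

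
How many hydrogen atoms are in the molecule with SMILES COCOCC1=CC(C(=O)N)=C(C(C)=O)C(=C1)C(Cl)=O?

Hydrogens are implicit in SMILES; fill each atom to its normal valence:
  5 × O: no H
  4 × C (aromatic): no H
  3 × C: no H
  2 × C: 3 H each → 6
  2 × C: 2 H each → 4
  2 × C (aromatic): 1 H each → 2
  1 × Cl: no H
  1 × N: 2 H
  Total hydrogens = 14.

14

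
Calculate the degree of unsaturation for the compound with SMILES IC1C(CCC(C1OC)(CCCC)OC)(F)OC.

1

Molecular formula from the SMILES: C13H24FIO3.
DoU = (2C + 2 + N − H − X)/2 = (2·13 + 2 + 0 − 24 − 2)/2 = 2/2 = 1.
(Structurally: 1 ring(s) + 0 π bond(s) = 1.)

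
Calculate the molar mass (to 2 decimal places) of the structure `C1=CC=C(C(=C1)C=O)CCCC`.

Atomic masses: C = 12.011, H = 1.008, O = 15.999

Molecular formula: C11H14O.
M = 11×12.011 + 14×1.008 + 1×15.999 = 162.23 g/mol.

162.23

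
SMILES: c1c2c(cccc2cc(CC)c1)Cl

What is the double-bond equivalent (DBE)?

Molecular formula from the SMILES: C12H11Cl.
DoU = (2C + 2 + N − H − X)/2 = (2·12 + 2 + 0 − 11 − 1)/2 = 14/2 = 7.
(Structurally: 2 ring(s) + 5 π bond(s) = 7.)

7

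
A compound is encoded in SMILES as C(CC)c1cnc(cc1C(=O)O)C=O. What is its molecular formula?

C10H11NO3

Heavy atoms from the SMILES: 10 C, 1 N, 3 O.
Implicit hydrogens by atom environment:
  3 × C (aromatic): no H
  2 × C: 2 H each → 4
  2 × C (aromatic): 1 H each → 2
  2 × O: no H
  1 × C: 3 H
  1 × C: 1 H
  1 × C: no H
  1 × N (aromatic): no H
  1 × O: 1 H
  Total hydrogens = 11.
Molecular formula: C10H11NO3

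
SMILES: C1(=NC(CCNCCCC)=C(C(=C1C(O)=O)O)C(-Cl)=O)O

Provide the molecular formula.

C13H17ClN2O5

Heavy atoms from the SMILES: 13 C, 1 Cl, 2 N, 5 O.
Implicit hydrogens by atom environment:
  5 × C: 2 H each → 10
  5 × C (aromatic): no H
  3 × O: 1 H each → 3
  2 × C: no H
  2 × O: no H
  1 × C: 3 H
  1 × Cl: no H
  1 × N: 1 H
  1 × N (aromatic): no H
  Total hydrogens = 17.
Molecular formula: C13H17ClN2O5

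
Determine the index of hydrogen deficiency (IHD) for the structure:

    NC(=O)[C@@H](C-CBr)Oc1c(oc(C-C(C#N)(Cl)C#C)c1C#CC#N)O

12

Molecular formula from the SMILES: C16H11BrClN3O4.
DoU = (2C + 2 + N − H − X)/2 = (2·16 + 2 + 3 − 11 − 2)/2 = 24/2 = 12.
(Structurally: 1 ring(s) + 11 π bond(s) = 12.)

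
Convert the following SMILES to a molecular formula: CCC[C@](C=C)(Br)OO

C6H11BrO2

Heavy atoms from the SMILES: 1 Br, 6 C, 2 O.
Implicit hydrogens by atom environment:
  3 × C: 2 H each → 6
  1 × Br: no H
  1 × C: 3 H
  1 × C: 1 H
  1 × C: no H
  1 × O: 1 H
  1 × O: no H
  Total hydrogens = 11.
Molecular formula: C6H11BrO2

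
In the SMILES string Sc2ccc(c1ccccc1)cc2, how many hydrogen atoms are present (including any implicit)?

10

Hydrogens are implicit in SMILES; fill each atom to its normal valence:
  9 × C (aromatic): 1 H each → 9
  3 × C (aromatic): no H
  1 × S: 1 H
  Total hydrogens = 10.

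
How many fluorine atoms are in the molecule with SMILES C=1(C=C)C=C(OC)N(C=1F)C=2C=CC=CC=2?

1

The symbol for fluorine appears 1 time in the SMILES.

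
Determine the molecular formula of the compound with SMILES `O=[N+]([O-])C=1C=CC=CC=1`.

Heavy atoms from the SMILES: 6 C, 1 N, 2 O.
Implicit hydrogens by atom environment:
  5 × C (aromatic): 1 H each → 5
  1 × C (aromatic): no H
  1 × N (charge +1): no H
  1 × O: no H
  1 × O (charge -1): no H
  Total hydrogens = 5.
Molecular formula: C6H5NO2

C6H5NO2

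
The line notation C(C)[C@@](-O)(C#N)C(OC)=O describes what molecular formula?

C6H9NO3

Heavy atoms from the SMILES: 6 C, 1 N, 3 O.
Implicit hydrogens by atom environment:
  3 × C: no H
  2 × C: 3 H each → 6
  2 × O: no H
  1 × C: 2 H
  1 × N: no H
  1 × O: 1 H
  Total hydrogens = 9.
Molecular formula: C6H9NO3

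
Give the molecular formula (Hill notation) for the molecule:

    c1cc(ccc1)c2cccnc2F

Heavy atoms from the SMILES: 11 C, 1 F, 1 N.
Implicit hydrogens by atom environment:
  8 × C (aromatic): 1 H each → 8
  3 × C (aromatic): no H
  1 × F: no H
  1 × N (aromatic): no H
  Total hydrogens = 8.
Molecular formula: C11H8FN

C11H8FN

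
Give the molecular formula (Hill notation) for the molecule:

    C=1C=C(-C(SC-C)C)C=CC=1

Heavy atoms from the SMILES: 10 C, 1 S.
Implicit hydrogens by atom environment:
  5 × C (aromatic): 1 H each → 5
  2 × C: 3 H each → 6
  1 × C: 2 H
  1 × C: 1 H
  1 × C (aromatic): no H
  1 × S: no H
  Total hydrogens = 14.
Molecular formula: C10H14S

C10H14S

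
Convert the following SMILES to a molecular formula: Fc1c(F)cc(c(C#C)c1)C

Heavy atoms from the SMILES: 9 C, 2 F.
Implicit hydrogens by atom environment:
  4 × C (aromatic): no H
  2 × C (aromatic): 1 H each → 2
  2 × F: no H
  1 × C: 3 H
  1 × C: 1 H
  1 × C: no H
  Total hydrogens = 6.
Molecular formula: C9H6F2

C9H6F2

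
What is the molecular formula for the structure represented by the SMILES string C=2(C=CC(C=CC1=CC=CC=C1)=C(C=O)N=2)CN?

C15H14N2O

Heavy atoms from the SMILES: 15 C, 2 N, 1 O.
Implicit hydrogens by atom environment:
  7 × C (aromatic): 1 H each → 7
  4 × C (aromatic): no H
  3 × C: 1 H each → 3
  1 × C: 2 H
  1 × N: 2 H
  1 × N (aromatic): no H
  1 × O: no H
  Total hydrogens = 14.
Molecular formula: C15H14N2O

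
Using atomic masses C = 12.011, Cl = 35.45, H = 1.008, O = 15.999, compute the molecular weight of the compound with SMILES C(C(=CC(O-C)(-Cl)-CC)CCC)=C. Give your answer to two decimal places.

202.72

Molecular formula: C11H19ClO.
M = 11×12.011 + 1×35.45 + 19×1.008 + 1×15.999 = 202.72 g/mol.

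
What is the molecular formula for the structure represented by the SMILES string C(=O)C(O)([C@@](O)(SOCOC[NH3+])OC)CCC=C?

C10H20NO6S+

Heavy atoms from the SMILES: 10 C, 1 N, 6 O, 1 S.
Implicit hydrogens by atom environment:
  5 × C: 2 H each → 10
  4 × O: no H
  2 × C: 1 H each → 2
  2 × C: no H
  2 × O: 1 H each → 2
  1 × C: 3 H
  1 × N (charge +1): 3 H
  1 × S: no H
  Total hydrogens = 20.
Net charge +1.
Molecular formula: C10H20NO6S+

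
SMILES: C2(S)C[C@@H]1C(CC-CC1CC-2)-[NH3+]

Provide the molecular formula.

C10H20NS+

Heavy atoms from the SMILES: 10 C, 1 N, 1 S.
Implicit hydrogens by atom environment:
  6 × C: 2 H each → 12
  4 × C: 1 H each → 4
  1 × N (charge +1): 3 H
  1 × S: 1 H
  Total hydrogens = 20.
Net charge +1.
Molecular formula: C10H20NS+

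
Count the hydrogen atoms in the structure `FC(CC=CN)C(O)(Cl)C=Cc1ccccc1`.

Hydrogens are implicit in SMILES; fill each atom to its normal valence:
  5 × C: 1 H each → 5
  5 × C (aromatic): 1 H each → 5
  1 × C: 2 H
  1 × C: no H
  1 × C (aromatic): no H
  1 × Cl: no H
  1 × F: no H
  1 × N: 2 H
  1 × O: 1 H
  Total hydrogens = 15.

15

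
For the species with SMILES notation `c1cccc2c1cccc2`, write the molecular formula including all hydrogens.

Heavy atoms from the SMILES: 10 C.
Implicit hydrogens by atom environment:
  8 × C (aromatic): 1 H each → 8
  2 × C (aromatic): no H
  Total hydrogens = 8.
Molecular formula: C10H8

C10H8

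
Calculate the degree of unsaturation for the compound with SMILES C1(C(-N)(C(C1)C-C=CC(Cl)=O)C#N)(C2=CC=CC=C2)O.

9

Molecular formula from the SMILES: C15H15ClN2O2.
DoU = (2C + 2 + N − H − X)/2 = (2·15 + 2 + 2 − 15 − 1)/2 = 18/2 = 9.
(Structurally: 2 ring(s) + 7 π bond(s) = 9.)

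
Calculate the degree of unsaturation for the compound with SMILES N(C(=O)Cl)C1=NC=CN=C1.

5

Molecular formula from the SMILES: C5H4ClN3O.
DoU = (2C + 2 + N − H − X)/2 = (2·5 + 2 + 3 − 4 − 1)/2 = 10/2 = 5.
(Structurally: 1 ring(s) + 4 π bond(s) = 5.)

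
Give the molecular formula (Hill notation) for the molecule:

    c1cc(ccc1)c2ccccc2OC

C13H12O

Heavy atoms from the SMILES: 13 C, 1 O.
Implicit hydrogens by atom environment:
  9 × C (aromatic): 1 H each → 9
  3 × C (aromatic): no H
  1 × C: 3 H
  1 × O: no H
  Total hydrogens = 12.
Molecular formula: C13H12O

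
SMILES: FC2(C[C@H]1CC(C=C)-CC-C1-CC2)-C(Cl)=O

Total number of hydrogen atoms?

Hydrogens are implicit in SMILES; fill each atom to its normal valence:
  7 × C: 2 H each → 14
  4 × C: 1 H each → 4
  2 × C: no H
  1 × Cl: no H
  1 × F: no H
  1 × O: no H
  Total hydrogens = 18.

18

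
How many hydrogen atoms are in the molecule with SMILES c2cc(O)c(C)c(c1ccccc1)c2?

Hydrogens are implicit in SMILES; fill each atom to its normal valence:
  8 × C (aromatic): 1 H each → 8
  4 × C (aromatic): no H
  1 × C: 3 H
  1 × O: 1 H
  Total hydrogens = 12.

12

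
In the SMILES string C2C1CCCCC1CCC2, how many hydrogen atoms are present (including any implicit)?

18

Hydrogens are implicit in SMILES; fill each atom to its normal valence:
  8 × C: 2 H each → 16
  2 × C: 1 H each → 2
  Total hydrogens = 18.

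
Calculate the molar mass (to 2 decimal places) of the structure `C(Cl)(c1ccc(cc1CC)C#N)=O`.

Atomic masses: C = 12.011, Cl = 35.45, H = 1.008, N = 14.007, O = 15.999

Molecular formula: C10H8ClNO.
M = 10×12.011 + 1×35.45 + 8×1.008 + 1×14.007 + 1×15.999 = 193.63 g/mol.

193.63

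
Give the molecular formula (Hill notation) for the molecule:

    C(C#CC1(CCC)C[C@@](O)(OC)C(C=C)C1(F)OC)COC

C17H27FO4

Heavy atoms from the SMILES: 17 C, 1 F, 4 O.
Implicit hydrogens by atom environment:
  6 × C: 2 H each → 12
  5 × C: no H
  4 × C: 3 H each → 12
  3 × O: no H
  2 × C: 1 H each → 2
  1 × F: no H
  1 × O: 1 H
  Total hydrogens = 27.
Molecular formula: C17H27FO4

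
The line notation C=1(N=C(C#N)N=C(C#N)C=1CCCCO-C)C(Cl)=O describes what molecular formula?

Heavy atoms from the SMILES: 12 C, 1 Cl, 4 N, 2 O.
Implicit hydrogens by atom environment:
  4 × C: 2 H each → 8
  4 × C (aromatic): no H
  3 × C: no H
  2 × N (aromatic): no H
  2 × N: no H
  2 × O: no H
  1 × C: 3 H
  1 × Cl: no H
  Total hydrogens = 11.
Molecular formula: C12H11ClN4O2

C12H11ClN4O2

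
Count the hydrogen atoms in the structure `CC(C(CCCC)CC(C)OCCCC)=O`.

Hydrogens are implicit in SMILES; fill each atom to its normal valence:
  7 × C: 2 H each → 14
  4 × C: 3 H each → 12
  2 × C: 1 H each → 2
  2 × O: no H
  1 × C: no H
  Total hydrogens = 28.

28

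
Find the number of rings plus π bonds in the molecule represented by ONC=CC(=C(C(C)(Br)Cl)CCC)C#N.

4

Molecular formula from the SMILES: C10H14BrClN2O.
DoU = (2C + 2 + N − H − X)/2 = (2·10 + 2 + 2 − 14 − 2)/2 = 8/2 = 4.
(Structurally: 0 ring(s) + 4 π bond(s) = 4.)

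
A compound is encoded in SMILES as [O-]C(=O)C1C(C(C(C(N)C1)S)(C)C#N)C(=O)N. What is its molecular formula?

C10H14N3O3S-

Heavy atoms from the SMILES: 10 C, 3 N, 3 O, 1 S.
Implicit hydrogens by atom environment:
  4 × C: 1 H each → 4
  4 × C: no H
  2 × N: 2 H each → 4
  2 × O: no H
  1 × C: 3 H
  1 × C: 2 H
  1 × N: no H
  1 × O (charge -1): no H
  1 × S: 1 H
  Total hydrogens = 14.
Net charge -1.
Molecular formula: C10H14N3O3S-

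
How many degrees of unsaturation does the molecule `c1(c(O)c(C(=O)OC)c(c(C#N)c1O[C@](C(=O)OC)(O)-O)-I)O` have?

8

Molecular formula from the SMILES: C12H10INO9.
DoU = (2C + 2 + N − H − X)/2 = (2·12 + 2 + 1 − 10 − 1)/2 = 16/2 = 8.
(Structurally: 1 ring(s) + 7 π bond(s) = 8.)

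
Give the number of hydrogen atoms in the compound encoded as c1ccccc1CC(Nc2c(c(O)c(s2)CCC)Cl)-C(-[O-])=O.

17

Hydrogens are implicit in SMILES; fill each atom to its normal valence:
  5 × C (aromatic): 1 H each → 5
  5 × C (aromatic): no H
  3 × C: 2 H each → 6
  1 × C: 3 H
  1 × C: 1 H
  1 × C: no H
  1 × Cl: no H
  1 × N: 1 H
  1 × O: 1 H
  1 × O: no H
  1 × O (charge -1): no H
  1 × S (aromatic): no H
  Total hydrogens = 17.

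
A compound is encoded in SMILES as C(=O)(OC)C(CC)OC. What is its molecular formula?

Heavy atoms from the SMILES: 6 C, 3 O.
Implicit hydrogens by atom environment:
  3 × C: 3 H each → 9
  3 × O: no H
  1 × C: 2 H
  1 × C: 1 H
  1 × C: no H
  Total hydrogens = 12.
Molecular formula: C6H12O3

C6H12O3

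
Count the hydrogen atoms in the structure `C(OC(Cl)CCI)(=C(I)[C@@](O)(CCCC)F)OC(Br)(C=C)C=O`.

Hydrogens are implicit in SMILES; fill each atom to its normal valence:
  6 × C: 2 H each → 12
  4 × C: no H
  3 × C: 1 H each → 3
  3 × O: no H
  2 × I: no H
  1 × Br: no H
  1 × C: 3 H
  1 × Cl: no H
  1 × F: no H
  1 × O: 1 H
  Total hydrogens = 19.

19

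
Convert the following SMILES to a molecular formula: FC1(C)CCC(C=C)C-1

C8H13F

Heavy atoms from the SMILES: 8 C, 1 F.
Implicit hydrogens by atom environment:
  4 × C: 2 H each → 8
  2 × C: 1 H each → 2
  1 × C: 3 H
  1 × C: no H
  1 × F: no H
  Total hydrogens = 13.
Molecular formula: C8H13F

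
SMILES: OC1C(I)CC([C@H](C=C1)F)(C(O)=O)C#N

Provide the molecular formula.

C9H9FINO3

Heavy atoms from the SMILES: 9 C, 1 F, 1 I, 1 N, 3 O.
Implicit hydrogens by atom environment:
  5 × C: 1 H each → 5
  3 × C: no H
  2 × O: 1 H each → 2
  1 × C: 2 H
  1 × F: no H
  1 × I: no H
  1 × N: no H
  1 × O: no H
  Total hydrogens = 9.
Molecular formula: C9H9FINO3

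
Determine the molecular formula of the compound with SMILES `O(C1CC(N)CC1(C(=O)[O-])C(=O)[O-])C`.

Heavy atoms from the SMILES: 8 C, 1 N, 5 O.
Implicit hydrogens by atom environment:
  3 × C: no H
  3 × O: no H
  2 × C: 2 H each → 4
  2 × C: 1 H each → 2
  2 × O (charge -1): no H
  1 × C: 3 H
  1 × N: 2 H
  Total hydrogens = 11.
Net charge -2.
Molecular formula: [C8H11NO5]2-

[C8H11NO5]2-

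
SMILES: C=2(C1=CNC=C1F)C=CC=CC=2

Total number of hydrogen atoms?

8

Hydrogens are implicit in SMILES; fill each atom to its normal valence:
  7 × C (aromatic): 1 H each → 7
  3 × C (aromatic): no H
  1 × F: no H
  1 × N (aromatic): 1 H
  Total hydrogens = 8.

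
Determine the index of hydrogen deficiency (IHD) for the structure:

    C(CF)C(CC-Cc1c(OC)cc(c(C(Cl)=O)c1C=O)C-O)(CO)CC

Molecular formula from the SMILES: C19H26ClFO5.
DoU = (2C + 2 + N − H − X)/2 = (2·19 + 2 + 0 − 26 − 2)/2 = 12/2 = 6.
(Structurally: 1 ring(s) + 5 π bond(s) = 6.)

6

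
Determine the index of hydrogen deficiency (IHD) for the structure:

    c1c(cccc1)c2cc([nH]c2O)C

Molecular formula from the SMILES: C11H11NO.
DoU = (2C + 2 + N − H − X)/2 = (2·11 + 2 + 1 − 11 − 0)/2 = 14/2 = 7.
(Structurally: 2 ring(s) + 5 π bond(s) = 7.)

7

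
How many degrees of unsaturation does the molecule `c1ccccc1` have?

Molecular formula from the SMILES: C6H6.
DoU = (2C + 2 + N − H − X)/2 = (2·6 + 2 + 0 − 6 − 0)/2 = 8/2 = 4.
(Structurally: 1 ring(s) + 3 π bond(s) = 4.)

4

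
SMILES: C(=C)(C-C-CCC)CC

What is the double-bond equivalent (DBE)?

1

Molecular formula from the SMILES: C9H18.
DoU = (2C + 2 + N − H − X)/2 = (2·9 + 2 + 0 − 18 − 0)/2 = 2/2 = 1.
(Structurally: 0 ring(s) + 1 π bond(s) = 1.)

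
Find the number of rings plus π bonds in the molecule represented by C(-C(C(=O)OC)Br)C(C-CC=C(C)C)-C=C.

3

Molecular formula from the SMILES: C13H21BrO2.
DoU = (2C + 2 + N − H − X)/2 = (2·13 + 2 + 0 − 21 − 1)/2 = 6/2 = 3.
(Structurally: 0 ring(s) + 3 π bond(s) = 3.)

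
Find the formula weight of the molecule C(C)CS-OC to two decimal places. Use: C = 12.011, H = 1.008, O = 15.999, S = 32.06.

Molecular formula: C4H10OS.
M = 4×12.011 + 10×1.008 + 1×15.999 + 1×32.06 = 106.18 g/mol.

106.18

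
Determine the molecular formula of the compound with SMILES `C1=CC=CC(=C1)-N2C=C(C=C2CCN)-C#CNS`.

C14H15N3S

Heavy atoms from the SMILES: 14 C, 3 N, 1 S.
Implicit hydrogens by atom environment:
  7 × C (aromatic): 1 H each → 7
  3 × C (aromatic): no H
  2 × C: 2 H each → 4
  2 × C: no H
  1 × N: 2 H
  1 × N: 1 H
  1 × N (aromatic): no H
  1 × S: 1 H
  Total hydrogens = 15.
Molecular formula: C14H15N3S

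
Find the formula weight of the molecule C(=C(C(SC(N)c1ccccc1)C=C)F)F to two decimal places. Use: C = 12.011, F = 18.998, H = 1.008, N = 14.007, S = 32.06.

Molecular formula: C12H13F2NS.
M = 12×12.011 + 2×18.998 + 13×1.008 + 1×14.007 + 1×32.06 = 241.30 g/mol.

241.30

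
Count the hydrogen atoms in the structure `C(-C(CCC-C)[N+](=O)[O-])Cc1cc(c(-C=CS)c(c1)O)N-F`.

21

Hydrogens are implicit in SMILES; fill each atom to its normal valence:
  5 × C: 2 H each → 10
  4 × C (aromatic): no H
  3 × C: 1 H each → 3
  2 × C (aromatic): 1 H each → 2
  1 × C: 3 H
  1 × F: no H
  1 × N: 1 H
  1 × N (charge +1): no H
  1 × O: 1 H
  1 × O: no H
  1 × O (charge -1): no H
  1 × S: 1 H
  Total hydrogens = 21.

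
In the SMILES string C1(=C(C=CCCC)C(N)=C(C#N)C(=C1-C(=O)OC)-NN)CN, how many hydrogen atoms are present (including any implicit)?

Hydrogens are implicit in SMILES; fill each atom to its normal valence:
  6 × C (aromatic): no H
  3 × C: 2 H each → 6
  3 × N: 2 H each → 6
  2 × C: 3 H each → 6
  2 × C: 1 H each → 2
  2 × C: no H
  2 × O: no H
  1 × N: 1 H
  1 × N: no H
  Total hydrogens = 21.

21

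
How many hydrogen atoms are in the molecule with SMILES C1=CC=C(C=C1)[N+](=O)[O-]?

Hydrogens are implicit in SMILES; fill each atom to its normal valence:
  5 × C (aromatic): 1 H each → 5
  1 × C (aromatic): no H
  1 × N (charge +1): no H
  1 × O: no H
  1 × O (charge -1): no H
  Total hydrogens = 5.

5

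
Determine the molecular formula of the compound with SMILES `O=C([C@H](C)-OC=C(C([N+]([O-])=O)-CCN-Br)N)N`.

C8H15BrN4O4

Heavy atoms from the SMILES: 1 Br, 8 C, 4 N, 4 O.
Implicit hydrogens by atom environment:
  3 × C: 1 H each → 3
  3 × O: no H
  2 × C: 2 H each → 4
  2 × C: no H
  2 × N: 2 H each → 4
  1 × Br: no H
  1 × C: 3 H
  1 × N: 1 H
  1 × N (charge +1): no H
  1 × O (charge -1): no H
  Total hydrogens = 15.
Molecular formula: C8H15BrN4O4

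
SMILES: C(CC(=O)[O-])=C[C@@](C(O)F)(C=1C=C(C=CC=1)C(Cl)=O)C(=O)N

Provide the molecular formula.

C14H12ClFNO5-

Heavy atoms from the SMILES: 14 C, 1 Cl, 1 F, 1 N, 5 O.
Implicit hydrogens by atom environment:
  4 × C (aromatic): 1 H each → 4
  4 × C: no H
  3 × C: 1 H each → 3
  3 × O: no H
  2 × C (aromatic): no H
  1 × C: 2 H
  1 × Cl: no H
  1 × F: no H
  1 × N: 2 H
  1 × O: 1 H
  1 × O (charge -1): no H
  Total hydrogens = 12.
Net charge -1.
Molecular formula: C14H12ClFNO5-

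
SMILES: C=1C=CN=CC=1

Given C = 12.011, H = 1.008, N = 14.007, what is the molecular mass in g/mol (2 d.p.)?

Molecular formula: C5H5N.
M = 5×12.011 + 5×1.008 + 1×14.007 = 79.10 g/mol.

79.10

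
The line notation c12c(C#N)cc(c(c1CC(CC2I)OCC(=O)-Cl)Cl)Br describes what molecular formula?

Heavy atoms from the SMILES: 1 Br, 13 C, 2 Cl, 1 I, 1 N, 2 O.
Implicit hydrogens by atom environment:
  5 × C (aromatic): no H
  3 × C: 2 H each → 6
  2 × C: 1 H each → 2
  2 × C: no H
  2 × Cl: no H
  2 × O: no H
  1 × Br: no H
  1 × C (aromatic): 1 H
  1 × I: no H
  1 × N: no H
  Total hydrogens = 9.
Molecular formula: C13H9BrCl2INO2

C13H9BrCl2INO2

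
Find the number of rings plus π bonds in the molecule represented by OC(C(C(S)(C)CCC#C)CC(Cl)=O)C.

Molecular formula from the SMILES: C11H17ClO2S.
DoU = (2C + 2 + N − H − X)/2 = (2·11 + 2 + 0 − 17 − 1)/2 = 6/2 = 3.
(Structurally: 0 ring(s) + 3 π bond(s) = 3.)

3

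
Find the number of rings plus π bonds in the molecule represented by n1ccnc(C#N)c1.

6

Molecular formula from the SMILES: C5H3N3.
DoU = (2C + 2 + N − H − X)/2 = (2·5 + 2 + 3 − 3 − 0)/2 = 12/2 = 6.
(Structurally: 1 ring(s) + 5 π bond(s) = 6.)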